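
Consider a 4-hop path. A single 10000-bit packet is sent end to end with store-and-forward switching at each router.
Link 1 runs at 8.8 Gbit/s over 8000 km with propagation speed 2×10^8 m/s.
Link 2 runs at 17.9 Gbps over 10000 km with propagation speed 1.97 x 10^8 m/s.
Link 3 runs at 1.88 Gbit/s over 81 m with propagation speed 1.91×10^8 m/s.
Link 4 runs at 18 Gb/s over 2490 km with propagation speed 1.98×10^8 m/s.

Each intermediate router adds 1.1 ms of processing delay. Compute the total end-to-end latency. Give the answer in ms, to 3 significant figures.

107 ms

Transmission delays (L/R per hop): 0.00113636, 0.000558659, 0.00531915, 0.000555556 ms; sum = 0.00756973 ms.
Propagation delays (d/s per hop): 40, 50.7614, 0.000424084, 12.5758 ms; sum = 103.338 ms.
Processing at 3 router(s): 3 × 1.1 ms = 3.3 ms.
End-to-end = 107 ms.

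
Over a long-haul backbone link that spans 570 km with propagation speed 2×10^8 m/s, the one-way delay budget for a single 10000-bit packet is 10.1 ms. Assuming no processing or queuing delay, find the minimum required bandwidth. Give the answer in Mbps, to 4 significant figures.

Propagation delay = 570000 / 200000000 = 2.85 ms.
Transmission budget = 10.1 − 2.85 = 7.25 ms.
R ≥ L / t_tx = 10000 bits / 0.00725 s = 1.379 Mbps.

1.379 Mbps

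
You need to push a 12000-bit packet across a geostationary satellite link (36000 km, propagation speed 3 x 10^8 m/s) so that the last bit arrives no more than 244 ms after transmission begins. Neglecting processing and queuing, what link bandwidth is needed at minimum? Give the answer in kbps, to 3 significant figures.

96.8 kbps

Propagation delay = 36000000 / 300000000 = 120 ms.
Transmission budget = 244 − 120 = 124 ms.
R ≥ L / t_tx = 12000 bits / 0.124 s = 96.8 kbps.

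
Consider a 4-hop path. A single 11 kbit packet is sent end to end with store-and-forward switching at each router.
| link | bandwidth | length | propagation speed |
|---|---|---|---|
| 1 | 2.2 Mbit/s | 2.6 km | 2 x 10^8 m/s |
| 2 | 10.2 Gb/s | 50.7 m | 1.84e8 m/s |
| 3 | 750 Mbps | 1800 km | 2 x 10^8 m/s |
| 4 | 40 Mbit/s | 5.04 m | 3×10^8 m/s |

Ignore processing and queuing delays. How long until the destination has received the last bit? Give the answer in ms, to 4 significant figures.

L = 11000 bits.
Transmission delays (L/R per hop): 5, 0.00107843, 0.0146667, 0.275 ms; sum = 5.29075 ms.
Propagation delays (d/s per hop): 0.013, 0.000275543, 9, 1.68e-05 ms; sum = 9.01329 ms.
End-to-end = 14.30 ms.

14.30 ms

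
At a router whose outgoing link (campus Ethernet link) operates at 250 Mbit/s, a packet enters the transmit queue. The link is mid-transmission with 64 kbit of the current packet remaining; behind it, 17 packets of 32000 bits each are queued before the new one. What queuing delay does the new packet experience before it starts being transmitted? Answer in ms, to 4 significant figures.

2.432 ms

Each queued packet: L/R = 32000/250000000 = 0.128 ms.
17 queued → 2.176 ms.
Plus remaining 64000 bits of current packet: 0.256 ms.
Queuing delay = 2.432 ms.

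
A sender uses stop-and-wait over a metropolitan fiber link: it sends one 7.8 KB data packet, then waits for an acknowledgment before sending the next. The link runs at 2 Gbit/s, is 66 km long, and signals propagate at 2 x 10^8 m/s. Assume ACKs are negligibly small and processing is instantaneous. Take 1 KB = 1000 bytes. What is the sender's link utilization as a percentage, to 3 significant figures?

t_tx = L/R = 62400/2000000000 = 3.12e-05 s.
t_prop = 66000/200000000 = 0.00033 s; RTT = 0.00066 s.
Cycle = t_tx + RTT = 0.0006912 s.
Utilization = t_tx / cycle = 3.12e-05/0.0006912 = 4.51 %.

4.51 %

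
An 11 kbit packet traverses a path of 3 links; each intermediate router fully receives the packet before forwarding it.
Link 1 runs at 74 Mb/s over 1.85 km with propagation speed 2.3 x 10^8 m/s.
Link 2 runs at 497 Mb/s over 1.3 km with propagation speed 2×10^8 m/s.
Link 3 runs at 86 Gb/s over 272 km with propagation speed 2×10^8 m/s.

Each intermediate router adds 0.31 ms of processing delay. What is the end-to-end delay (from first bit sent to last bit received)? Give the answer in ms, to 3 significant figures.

L = 11000 bits.
Transmission delays (L/R per hop): 0.148649, 0.0221328, 0.000127907 ms; sum = 0.170909 ms.
Propagation delays (d/s per hop): 0.00804348, 0.0065, 1.36 ms; sum = 1.37454 ms.
Processing at 2 router(s): 2 × 0.31 ms = 0.62 ms.
End-to-end = 2.17 ms.

2.17 ms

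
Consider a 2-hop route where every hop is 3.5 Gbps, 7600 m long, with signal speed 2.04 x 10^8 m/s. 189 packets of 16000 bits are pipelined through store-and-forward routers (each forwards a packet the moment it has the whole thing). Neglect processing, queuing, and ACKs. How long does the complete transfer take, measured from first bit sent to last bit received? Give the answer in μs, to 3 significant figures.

Per-hop transmission t_tx = L/R = 16000/3500000000 = 4.57143 μs.
Per-hop propagation t_prop = 7600/204000000 = 37.2549 μs.
Pipeline fill: first packet needs 2·t_tx to clear all hops; remaining 188 packets each add one t_tx.
Total = (2+189-1)·t_tx + 2·t_prop = 190·4.57143 + 2·37.2549 = 943 μs.

943 μs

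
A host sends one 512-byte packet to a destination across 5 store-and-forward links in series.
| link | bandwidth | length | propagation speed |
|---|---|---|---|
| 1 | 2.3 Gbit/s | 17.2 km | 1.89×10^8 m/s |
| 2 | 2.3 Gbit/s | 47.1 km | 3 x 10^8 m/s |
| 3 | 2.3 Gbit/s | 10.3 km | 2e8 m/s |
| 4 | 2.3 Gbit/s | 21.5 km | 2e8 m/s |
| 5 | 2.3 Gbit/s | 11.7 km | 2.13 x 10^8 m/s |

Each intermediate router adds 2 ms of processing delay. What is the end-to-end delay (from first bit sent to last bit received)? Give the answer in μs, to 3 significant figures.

L = 512 × 8 = 4096 bits.
Transmission delay per hop = L/R = 4096/2300000000 = 1.78087 μs; 5 hops → 8.90435 μs.
Propagation delays (d/s per hop): 91.0053, 157, 51.5, 107.5, 54.9296 μs; sum = 461.935 μs.
Processing at 4 router(s): 4 × 2 ms = 8000 μs.
End-to-end = 8470 μs.

8470 μs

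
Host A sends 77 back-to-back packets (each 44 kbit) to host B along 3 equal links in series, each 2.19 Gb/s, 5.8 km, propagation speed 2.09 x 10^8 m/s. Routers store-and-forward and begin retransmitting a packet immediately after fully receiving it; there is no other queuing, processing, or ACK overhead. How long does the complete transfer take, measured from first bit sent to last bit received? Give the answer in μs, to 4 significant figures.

1670 μs

Per-hop transmission t_tx = L/R = 44000/2190000000 = 20.0913 μs.
Per-hop propagation t_prop = 5800/209000000 = 27.7512 μs.
Pipeline fill: first packet needs 3·t_tx to clear all hops; remaining 76 packets each add one t_tx.
Total = (3+77-1)·t_tx + 3·t_prop = 79·20.0913 + 3·27.7512 = 1670 μs.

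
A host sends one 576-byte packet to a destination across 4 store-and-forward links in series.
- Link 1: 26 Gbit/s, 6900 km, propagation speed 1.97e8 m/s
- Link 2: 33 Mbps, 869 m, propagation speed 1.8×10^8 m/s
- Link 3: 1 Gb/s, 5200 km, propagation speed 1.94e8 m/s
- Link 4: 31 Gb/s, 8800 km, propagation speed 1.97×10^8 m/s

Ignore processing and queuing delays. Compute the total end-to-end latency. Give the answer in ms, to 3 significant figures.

L = 576 × 8 = 4608 bits.
Transmission delays (L/R per hop): 0.000177231, 0.139636, 0.004608, 0.000148645 ms; sum = 0.14457 ms.
Propagation delays (d/s per hop): 35.0254, 0.00482778, 26.8041, 44.6701 ms; sum = 106.504 ms.
End-to-end = 107 ms.

107 ms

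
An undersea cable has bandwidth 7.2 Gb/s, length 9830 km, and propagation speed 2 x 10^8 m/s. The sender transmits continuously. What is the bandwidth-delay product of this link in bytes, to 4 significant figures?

Propagation delay = 9830000 / 200000000 = 0.04915 s.
BDP = R × t_prop = 7200000000 × 0.04915 = 353880000 bits.
In bytes: 353880000/8 = 44240000 bytes.

44240000 bytes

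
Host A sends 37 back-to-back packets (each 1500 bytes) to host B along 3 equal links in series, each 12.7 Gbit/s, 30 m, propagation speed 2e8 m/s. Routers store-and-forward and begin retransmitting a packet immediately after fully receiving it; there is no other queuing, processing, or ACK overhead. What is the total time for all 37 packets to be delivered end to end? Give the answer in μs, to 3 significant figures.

Per-hop transmission t_tx = L/R = 12000/12700000000 = 0.944882 μs.
Per-hop propagation t_prop = 30/200000000 = 0.15 μs.
Pipeline fill: first packet needs 3·t_tx to clear all hops; remaining 36 packets each add one t_tx.
Total = (3+37-1)·t_tx + 3·t_prop = 39·0.944882 + 3·0.15 = 37.3 μs.

37.3 μs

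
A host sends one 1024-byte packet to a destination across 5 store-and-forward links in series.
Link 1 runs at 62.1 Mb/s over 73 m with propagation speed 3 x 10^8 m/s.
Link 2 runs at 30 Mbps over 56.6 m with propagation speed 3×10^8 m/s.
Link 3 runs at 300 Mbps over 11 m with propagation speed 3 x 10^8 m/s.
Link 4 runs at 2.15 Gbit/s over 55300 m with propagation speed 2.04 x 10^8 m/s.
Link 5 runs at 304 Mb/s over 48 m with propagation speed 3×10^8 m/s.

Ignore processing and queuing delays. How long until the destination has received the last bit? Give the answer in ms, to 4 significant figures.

0.7348 ms

L = 1024 × 8 = 8192 bits.
Transmission delays (L/R per hop): 0.131916, 0.273067, 0.0273067, 0.00381023, 0.0269474 ms; sum = 0.463047 ms.
Propagation delays (d/s per hop): 0.000243333, 0.000188667, 3.66667e-05, 0.271078, 0.00016 ms; sum = 0.271707 ms.
End-to-end = 0.7348 ms.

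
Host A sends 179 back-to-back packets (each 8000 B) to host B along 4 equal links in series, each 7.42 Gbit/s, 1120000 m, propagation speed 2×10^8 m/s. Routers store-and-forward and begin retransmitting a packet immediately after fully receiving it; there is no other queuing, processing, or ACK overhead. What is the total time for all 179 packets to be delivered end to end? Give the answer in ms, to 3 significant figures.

Per-hop transmission t_tx = L/R = 64000/7420000000 = 0.00862534 ms.
Per-hop propagation t_prop = 1120000/200000000 = 5.6 ms.
Pipeline fill: first packet needs 4·t_tx to clear all hops; remaining 178 packets each add one t_tx.
Total = (4+179-1)·t_tx + 4·t_prop = 182·0.00862534 + 4·5.6 = 24.0 ms.

24.0 ms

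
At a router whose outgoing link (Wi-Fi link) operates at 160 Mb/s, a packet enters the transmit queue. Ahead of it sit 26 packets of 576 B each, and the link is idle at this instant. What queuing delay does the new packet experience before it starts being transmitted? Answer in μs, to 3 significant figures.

Each queued packet: L/R = 4608/160000000 = 28.8 μs.
26 queued → 748.8 μs.
Queuing delay = 749 μs.

749 μs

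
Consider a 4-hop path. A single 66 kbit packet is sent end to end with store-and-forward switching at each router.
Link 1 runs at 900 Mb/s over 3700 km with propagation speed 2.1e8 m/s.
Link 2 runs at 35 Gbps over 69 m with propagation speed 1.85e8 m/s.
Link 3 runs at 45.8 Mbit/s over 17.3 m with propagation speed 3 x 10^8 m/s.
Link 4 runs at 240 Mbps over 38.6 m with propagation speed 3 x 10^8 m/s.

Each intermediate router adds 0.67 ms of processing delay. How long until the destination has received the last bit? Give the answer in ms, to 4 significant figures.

21.42 ms

L = 66000 bits.
Transmission delays (L/R per hop): 0.0733333, 0.00188571, 1.44105, 0.275 ms; sum = 1.79127 ms.
Propagation delays (d/s per hop): 17.619, 0.000372973, 5.76667e-05, 0.000128667 ms; sum = 17.6196 ms.
Processing at 3 router(s): 3 × 0.67 ms = 2.01 ms.
End-to-end = 21.42 ms.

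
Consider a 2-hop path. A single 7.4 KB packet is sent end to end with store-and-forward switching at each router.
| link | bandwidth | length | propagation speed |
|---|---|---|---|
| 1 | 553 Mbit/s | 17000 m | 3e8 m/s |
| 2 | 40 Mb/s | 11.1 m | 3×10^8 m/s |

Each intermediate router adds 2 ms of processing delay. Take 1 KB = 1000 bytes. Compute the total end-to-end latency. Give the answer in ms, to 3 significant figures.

3.64 ms

L = 59200 bits.
Transmission delays (L/R per hop): 0.107052, 1.48 ms; sum = 1.58705 ms.
Propagation delays (d/s per hop): 0.0566667, 3.7e-05 ms; sum = 0.0567037 ms.
Processing at 1 router(s): 1 × 2 ms = 2 ms.
End-to-end = 3.64 ms.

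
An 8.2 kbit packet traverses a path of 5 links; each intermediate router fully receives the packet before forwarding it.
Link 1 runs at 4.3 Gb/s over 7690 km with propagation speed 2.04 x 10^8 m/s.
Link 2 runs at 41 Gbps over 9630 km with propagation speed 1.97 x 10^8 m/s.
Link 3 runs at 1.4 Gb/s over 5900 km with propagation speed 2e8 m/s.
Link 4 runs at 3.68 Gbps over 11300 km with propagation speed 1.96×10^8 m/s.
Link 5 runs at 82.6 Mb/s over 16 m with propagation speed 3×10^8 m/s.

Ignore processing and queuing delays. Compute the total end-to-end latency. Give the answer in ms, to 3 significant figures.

L = 8200 bits.
Transmission delays (L/R per hop): 0.00190698, 0.0002, 0.00585714, 0.00222826, 0.0992736 ms; sum = 0.109466 ms.
Propagation delays (d/s per hop): 37.6961, 48.8832, 29.5, 57.6531, 5.33333e-05 ms; sum = 173.732 ms.
End-to-end = 174 ms.

174 ms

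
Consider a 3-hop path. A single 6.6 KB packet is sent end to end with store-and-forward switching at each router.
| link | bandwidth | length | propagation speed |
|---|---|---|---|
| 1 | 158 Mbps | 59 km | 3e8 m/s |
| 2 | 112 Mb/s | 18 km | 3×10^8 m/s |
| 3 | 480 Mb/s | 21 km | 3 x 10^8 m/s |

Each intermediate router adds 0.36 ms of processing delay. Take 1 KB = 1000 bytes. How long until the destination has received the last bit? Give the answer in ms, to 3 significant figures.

L = 52800 bits.
Transmission delays (L/R per hop): 0.334177, 0.471429, 0.11 ms; sum = 0.915606 ms.
Propagation delays (d/s per hop): 0.196667, 0.06, 0.07 ms; sum = 0.326667 ms.
Processing at 2 router(s): 2 × 0.36 ms = 0.72 ms.
End-to-end = 1.96 ms.

1.96 ms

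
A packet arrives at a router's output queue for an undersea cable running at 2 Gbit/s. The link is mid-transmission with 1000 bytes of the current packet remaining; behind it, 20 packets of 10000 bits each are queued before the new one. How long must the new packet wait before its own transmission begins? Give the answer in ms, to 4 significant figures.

Each queued packet: L/R = 10000/2000000000 = 0.005 ms.
20 queued → 0.1 ms.
Plus remaining 8000 bits of current packet: 0.004 ms.
Queuing delay = 0.1040 ms.

0.1040 ms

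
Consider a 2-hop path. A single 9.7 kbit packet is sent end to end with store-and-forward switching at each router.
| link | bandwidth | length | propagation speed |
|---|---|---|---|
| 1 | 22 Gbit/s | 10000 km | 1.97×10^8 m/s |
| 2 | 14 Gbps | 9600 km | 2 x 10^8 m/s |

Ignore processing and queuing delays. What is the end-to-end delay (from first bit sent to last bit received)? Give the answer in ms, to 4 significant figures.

L = 9700 bits.
Transmission delays (L/R per hop): 0.000440909, 0.000692857 ms; sum = 0.00113377 ms.
Propagation delays (d/s per hop): 50.7614, 48 ms; sum = 98.7614 ms.
End-to-end = 98.76 ms.

98.76 ms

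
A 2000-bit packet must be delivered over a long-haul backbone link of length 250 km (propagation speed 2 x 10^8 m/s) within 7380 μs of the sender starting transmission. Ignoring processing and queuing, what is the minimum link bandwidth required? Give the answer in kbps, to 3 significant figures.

326 kbps

Propagation delay = 250000 / 200000000 = 1250 μs.
Transmission budget = 7380 − 1250 = 6130 μs.
R ≥ L / t_tx = 2000 bits / 0.00613 s = 326 kbps.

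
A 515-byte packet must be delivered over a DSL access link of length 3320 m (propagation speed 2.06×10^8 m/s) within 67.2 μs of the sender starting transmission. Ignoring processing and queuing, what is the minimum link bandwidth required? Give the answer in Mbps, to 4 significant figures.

L = 4120 bits.
Propagation delay = 3320 / 206000000 = 16.1165 μs.
Transmission budget = 67.2 − 16.1165 = 51.0835 μs.
R ≥ L / t_tx = 4120 bits / 5.10835e-05 s = 80.65 Mbps.

80.65 Mbps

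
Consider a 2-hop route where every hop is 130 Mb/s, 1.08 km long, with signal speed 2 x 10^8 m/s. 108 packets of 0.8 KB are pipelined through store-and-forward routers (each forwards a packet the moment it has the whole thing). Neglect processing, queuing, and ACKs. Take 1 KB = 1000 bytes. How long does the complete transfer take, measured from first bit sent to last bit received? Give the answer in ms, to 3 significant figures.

Per-hop transmission t_tx = L/R = 6400/130000000 = 0.0492308 ms.
Per-hop propagation t_prop = 1080/200000000 = 0.0054 ms.
Pipeline fill: first packet needs 2·t_tx to clear all hops; remaining 107 packets each add one t_tx.
Total = (2+108-1)·t_tx + 2·t_prop = 109·0.0492308 + 2·0.0054 = 5.38 ms.

5.38 ms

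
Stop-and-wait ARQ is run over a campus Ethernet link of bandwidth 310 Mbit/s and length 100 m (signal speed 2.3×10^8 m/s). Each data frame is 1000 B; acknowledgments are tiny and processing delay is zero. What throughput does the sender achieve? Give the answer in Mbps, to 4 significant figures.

299.9 Mbps

t_tx = L/R = 8000/310000000 = 2.58065e-05 s.
t_prop = 100/2.3e+08 = 4.34783e-07 s; RTT = 8.69565e-07 s.
Cycle = t_tx + RTT = 2.6676e-05 s.
Throughput = L / cycle = 8000 / 2.6676e-05 = 299.9 Mbps.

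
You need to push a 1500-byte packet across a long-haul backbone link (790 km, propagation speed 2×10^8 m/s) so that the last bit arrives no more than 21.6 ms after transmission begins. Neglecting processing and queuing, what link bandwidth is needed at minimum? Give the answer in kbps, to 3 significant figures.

680 kbps

L = 12000 bits.
Propagation delay = 790000 / 200000000 = 3.95 ms.
Transmission budget = 21.6 − 3.95 = 17.65 ms.
R ≥ L / t_tx = 12000 bits / 0.01765 s = 680 kbps.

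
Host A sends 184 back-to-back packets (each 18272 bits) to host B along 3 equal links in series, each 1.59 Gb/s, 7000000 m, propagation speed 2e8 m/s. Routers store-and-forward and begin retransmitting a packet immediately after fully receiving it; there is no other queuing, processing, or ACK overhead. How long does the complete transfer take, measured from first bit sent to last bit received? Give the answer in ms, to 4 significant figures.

107.1 ms

Per-hop transmission t_tx = L/R = 18272/1590000000 = 0.0114918 ms.
Per-hop propagation t_prop = 7000000/200000000 = 35 ms.
Pipeline fill: first packet needs 3·t_tx to clear all hops; remaining 183 packets each add one t_tx.
Total = (3+184-1)·t_tx + 3·t_prop = 186·0.0114918 + 3·35 = 107.1 ms.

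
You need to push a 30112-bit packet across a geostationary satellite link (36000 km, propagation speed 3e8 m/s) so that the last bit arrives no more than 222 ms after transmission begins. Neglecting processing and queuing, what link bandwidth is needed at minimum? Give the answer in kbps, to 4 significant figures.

295.2 kbps

Propagation delay = 36000000 / 300000000 = 120 ms.
Transmission budget = 222 − 120 = 102 ms.
R ≥ L / t_tx = 30112 bits / 0.102 s = 295.2 kbps.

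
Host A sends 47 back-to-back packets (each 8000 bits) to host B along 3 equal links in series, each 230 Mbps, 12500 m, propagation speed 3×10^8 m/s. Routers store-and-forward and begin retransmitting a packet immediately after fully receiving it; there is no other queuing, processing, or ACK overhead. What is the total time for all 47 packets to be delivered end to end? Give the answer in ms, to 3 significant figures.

Per-hop transmission t_tx = L/R = 8000/230000000 = 0.0347826 ms.
Per-hop propagation t_prop = 12500/300000000 = 0.0416667 ms.
Pipeline fill: first packet needs 3·t_tx to clear all hops; remaining 46 packets each add one t_tx.
Total = (3+47-1)·t_tx + 3·t_prop = 49·0.0347826 + 3·0.0416667 = 1.83 ms.

1.83 ms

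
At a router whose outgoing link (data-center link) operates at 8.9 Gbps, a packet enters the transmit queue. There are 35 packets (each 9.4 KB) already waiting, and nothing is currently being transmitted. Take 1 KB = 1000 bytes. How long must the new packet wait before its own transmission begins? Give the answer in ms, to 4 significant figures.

Each queued packet: L/R = 75200/8900000000 = 0.00844944 ms.
35 queued → 0.29573 ms.
Queuing delay = 0.2957 ms.

0.2957 ms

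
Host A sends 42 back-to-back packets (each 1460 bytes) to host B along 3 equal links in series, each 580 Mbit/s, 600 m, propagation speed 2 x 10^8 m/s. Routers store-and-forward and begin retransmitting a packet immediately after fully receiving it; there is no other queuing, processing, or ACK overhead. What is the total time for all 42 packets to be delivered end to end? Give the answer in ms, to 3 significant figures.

0.895 ms

Per-hop transmission t_tx = L/R = 11680/580000000 = 0.0201379 ms.
Per-hop propagation t_prop = 600/200000000 = 0.003 ms.
Pipeline fill: first packet needs 3·t_tx to clear all hops; remaining 41 packets each add one t_tx.
Total = (3+42-1)·t_tx + 3·t_prop = 44·0.0201379 + 3·0.003 = 0.895 ms.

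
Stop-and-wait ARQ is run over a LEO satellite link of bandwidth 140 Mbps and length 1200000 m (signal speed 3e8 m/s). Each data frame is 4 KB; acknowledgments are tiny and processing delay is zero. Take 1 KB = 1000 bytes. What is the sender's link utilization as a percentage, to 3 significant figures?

2.78 %

t_tx = L/R = 32000/140000000 = 0.000228571 s.
t_prop = 1200000/300000000 = 0.004 s; RTT = 0.008 s.
Cycle = t_tx + RTT = 0.00822857 s.
Utilization = t_tx / cycle = 0.000228571/0.00822857 = 2.78 %.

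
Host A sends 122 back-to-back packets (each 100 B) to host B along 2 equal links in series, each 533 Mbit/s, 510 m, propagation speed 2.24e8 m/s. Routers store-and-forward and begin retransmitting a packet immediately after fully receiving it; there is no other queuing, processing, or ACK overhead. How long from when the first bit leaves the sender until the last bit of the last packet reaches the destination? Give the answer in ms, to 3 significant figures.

Per-hop transmission t_tx = L/R = 800/533000000 = 0.00150094 ms.
Per-hop propagation t_prop = 510/2.24e+08 = 0.00227679 ms.
Pipeline fill: first packet needs 2·t_tx to clear all hops; remaining 121 packets each add one t_tx.
Total = (2+122-1)·t_tx + 2·t_prop = 123·0.00150094 + 2·0.00227679 = 0.189 ms.

0.189 ms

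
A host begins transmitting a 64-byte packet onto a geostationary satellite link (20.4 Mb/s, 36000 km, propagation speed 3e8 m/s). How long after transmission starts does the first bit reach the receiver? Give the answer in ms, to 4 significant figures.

First bit experiences only propagation delay: d/s = 36000000/300000000 = 120.0 ms.

120.0 ms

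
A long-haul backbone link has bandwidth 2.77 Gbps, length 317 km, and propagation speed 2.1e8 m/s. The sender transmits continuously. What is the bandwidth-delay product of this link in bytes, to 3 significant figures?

Propagation delay = 317000 / 210000000 = 0.00150952 s.
BDP = R × t_prop = 2770000000 × 0.00150952 = 4181380 bits.
In bytes: 4181380/8 = 523000 bytes.

523000 bytes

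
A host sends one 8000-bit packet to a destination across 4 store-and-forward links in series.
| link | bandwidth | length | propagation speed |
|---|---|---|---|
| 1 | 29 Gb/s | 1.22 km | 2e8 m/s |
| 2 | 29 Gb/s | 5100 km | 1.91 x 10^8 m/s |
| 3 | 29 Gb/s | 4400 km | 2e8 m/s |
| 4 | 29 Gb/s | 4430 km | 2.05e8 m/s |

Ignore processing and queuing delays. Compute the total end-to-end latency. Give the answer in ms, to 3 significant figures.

70.3 ms

Transmission delay per hop = L/R = 8000/29000000000 = 0.000275862 ms; 4 hops → 0.00110345 ms.
Propagation delays (d/s per hop): 0.0061, 26.7016, 22, 21.6098 ms; sum = 70.3174 ms.
End-to-end = 70.3 ms.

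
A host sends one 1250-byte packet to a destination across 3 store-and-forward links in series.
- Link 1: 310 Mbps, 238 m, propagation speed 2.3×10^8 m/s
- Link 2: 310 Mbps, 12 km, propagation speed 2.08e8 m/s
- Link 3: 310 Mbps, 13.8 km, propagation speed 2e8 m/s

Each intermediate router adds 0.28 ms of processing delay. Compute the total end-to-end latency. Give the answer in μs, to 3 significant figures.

785 μs

L = 1250 × 8 = 10000 bits.
Transmission delay per hop = L/R = 10000/310000000 = 32.2581 μs; 3 hops → 96.7742 μs.
Propagation delays (d/s per hop): 1.03478, 57.6923, 69 μs; sum = 127.727 μs.
Processing at 2 router(s): 2 × 0.28 ms = 560 μs.
End-to-end = 785 μs.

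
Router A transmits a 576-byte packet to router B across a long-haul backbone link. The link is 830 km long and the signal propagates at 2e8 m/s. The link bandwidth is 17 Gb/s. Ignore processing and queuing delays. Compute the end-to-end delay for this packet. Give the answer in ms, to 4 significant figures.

L = 576 × 8 = 4608 bits.
Transmission delay = L/R = 4608 / 17000000000 = 0.000271059 ms.
Propagation delay = d/s = 830000 m / 200000000 m/s = 4.15 ms.
Total = 4.150 ms.

4.150 ms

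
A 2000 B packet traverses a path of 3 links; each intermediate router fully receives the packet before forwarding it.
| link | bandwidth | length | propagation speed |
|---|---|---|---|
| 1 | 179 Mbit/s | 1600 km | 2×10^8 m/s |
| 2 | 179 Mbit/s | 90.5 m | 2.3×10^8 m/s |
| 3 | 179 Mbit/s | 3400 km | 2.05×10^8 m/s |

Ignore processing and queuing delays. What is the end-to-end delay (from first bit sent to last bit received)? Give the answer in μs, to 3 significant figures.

24900 μs

L = 2000 × 8 = 16000 bits.
Transmission delay per hop = L/R = 16000/179000000 = 89.3855 μs; 3 hops → 268.156 μs.
Propagation delays (d/s per hop): 8000, 0.393478, 16585.4 μs; sum = 24585.8 μs.
End-to-end = 24900 μs.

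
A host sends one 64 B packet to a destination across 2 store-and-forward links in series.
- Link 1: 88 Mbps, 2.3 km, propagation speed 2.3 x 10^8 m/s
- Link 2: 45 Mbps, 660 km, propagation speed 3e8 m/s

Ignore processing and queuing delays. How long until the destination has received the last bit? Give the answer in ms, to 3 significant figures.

L = 64 × 8 = 512 bits.
Transmission delays (L/R per hop): 0.00581818, 0.0113778 ms; sum = 0.017196 ms.
Propagation delays (d/s per hop): 0.01, 2.2 ms; sum = 2.21 ms.
End-to-end = 2.23 ms.

2.23 ms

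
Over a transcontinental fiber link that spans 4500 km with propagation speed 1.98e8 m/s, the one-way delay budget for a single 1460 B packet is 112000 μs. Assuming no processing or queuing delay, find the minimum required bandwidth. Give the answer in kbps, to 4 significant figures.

130.8 kbps

L = 11680 bits.
Propagation delay = 4500000 / 198000000 = 22727.3 μs.
Transmission budget = 112000 − 22727.3 = 89272.7 μs.
R ≥ L / t_tx = 11680 bits / 0.0892727 s = 130.8 kbps.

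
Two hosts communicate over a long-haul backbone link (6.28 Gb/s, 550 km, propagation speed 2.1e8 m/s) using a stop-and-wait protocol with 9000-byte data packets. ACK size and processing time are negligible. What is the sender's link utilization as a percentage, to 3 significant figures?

t_tx = L/R = 72000/6280000000 = 1.1465e-05 s.
t_prop = 550000/210000000 = 0.00261905 s; RTT = 0.0052381 s.
Cycle = t_tx + RTT = 0.00524956 s.
Utilization = t_tx / cycle = 1.1465e-05/0.00524956 = 0.218 %.

0.218 %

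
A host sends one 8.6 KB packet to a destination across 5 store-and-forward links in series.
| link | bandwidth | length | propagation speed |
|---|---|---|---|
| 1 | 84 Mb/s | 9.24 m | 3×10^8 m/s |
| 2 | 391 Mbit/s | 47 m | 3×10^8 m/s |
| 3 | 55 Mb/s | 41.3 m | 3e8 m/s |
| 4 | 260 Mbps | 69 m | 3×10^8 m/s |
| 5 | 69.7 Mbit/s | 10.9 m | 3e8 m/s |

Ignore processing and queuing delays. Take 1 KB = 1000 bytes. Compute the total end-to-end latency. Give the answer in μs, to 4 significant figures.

L = 68800 bits.
Transmission delays (L/R per hop): 819.048, 175.959, 1250.91, 264.615, 987.088 μs; sum = 3497.62 μs.
Propagation delays (d/s per hop): 0.0308, 0.156667, 0.137667, 0.23, 0.0363333 μs; sum = 0.591467 μs.
End-to-end = 3498 μs.

3498 μs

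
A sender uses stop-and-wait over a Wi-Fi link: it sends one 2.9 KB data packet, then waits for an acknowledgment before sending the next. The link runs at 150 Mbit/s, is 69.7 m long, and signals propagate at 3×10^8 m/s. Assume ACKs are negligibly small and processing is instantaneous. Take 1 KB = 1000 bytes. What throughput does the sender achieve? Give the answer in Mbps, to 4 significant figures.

149.6 Mbps

t_tx = L/R = 23200/150000000 = 0.000154667 s.
t_prop = 69.7/300000000 = 2.32333e-07 s; RTT = 4.64667e-07 s.
Cycle = t_tx + RTT = 0.000155131 s.
Throughput = L / cycle = 23200 / 0.000155131 = 149.6 Mbps.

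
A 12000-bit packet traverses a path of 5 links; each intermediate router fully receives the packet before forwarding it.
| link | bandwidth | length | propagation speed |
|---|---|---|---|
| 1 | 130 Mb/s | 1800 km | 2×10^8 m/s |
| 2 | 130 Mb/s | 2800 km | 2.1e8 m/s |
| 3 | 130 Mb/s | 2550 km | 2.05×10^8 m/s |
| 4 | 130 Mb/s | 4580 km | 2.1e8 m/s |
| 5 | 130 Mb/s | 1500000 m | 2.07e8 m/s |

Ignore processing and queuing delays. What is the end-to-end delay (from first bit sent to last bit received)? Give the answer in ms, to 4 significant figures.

64.29 ms

Transmission delay per hop = L/R = 12000/130000000 = 0.0923077 ms; 5 hops → 0.461538 ms.
Propagation delays (d/s per hop): 9, 13.3333, 12.439, 21.8095, 7.24638 ms; sum = 63.8283 ms.
End-to-end = 64.29 ms.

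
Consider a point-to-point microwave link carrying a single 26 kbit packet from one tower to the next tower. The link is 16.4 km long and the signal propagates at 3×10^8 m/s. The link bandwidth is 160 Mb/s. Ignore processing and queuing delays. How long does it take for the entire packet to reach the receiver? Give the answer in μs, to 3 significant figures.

L = 26000 bits.
Transmission delay = L/R = 26000 / 160000000 = 162.5 μs.
Propagation delay = d/s = 16400 m / 300000000 m/s = 54.6667 μs.
Total = 217 μs.

217 μs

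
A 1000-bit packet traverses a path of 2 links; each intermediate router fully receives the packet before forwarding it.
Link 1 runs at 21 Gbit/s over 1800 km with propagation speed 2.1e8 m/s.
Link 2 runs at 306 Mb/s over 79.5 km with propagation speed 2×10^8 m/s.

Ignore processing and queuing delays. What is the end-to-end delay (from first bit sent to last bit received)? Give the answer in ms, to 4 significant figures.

Transmission delays (L/R per hop): 4.7619e-05, 0.00326797 ms; sum = 0.00331559 ms.
Propagation delays (d/s per hop): 8.57143, 0.3975 ms; sum = 8.96893 ms.
End-to-end = 8.972 ms.

8.972 ms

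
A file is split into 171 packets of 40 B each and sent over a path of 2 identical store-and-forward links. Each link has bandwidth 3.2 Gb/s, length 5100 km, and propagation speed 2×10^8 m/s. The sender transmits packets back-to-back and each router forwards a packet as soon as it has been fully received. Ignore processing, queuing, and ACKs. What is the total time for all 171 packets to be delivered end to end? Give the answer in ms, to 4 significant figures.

Per-hop transmission t_tx = L/R = 320/3200000000 = 0.0001 ms.
Per-hop propagation t_prop = 5100000/200000000 = 25.5 ms.
Pipeline fill: first packet needs 2·t_tx to clear all hops; remaining 170 packets each add one t_tx.
Total = (2+171-1)·t_tx + 2·t_prop = 172·0.0001 + 2·25.5 = 51.02 ms.

51.02 ms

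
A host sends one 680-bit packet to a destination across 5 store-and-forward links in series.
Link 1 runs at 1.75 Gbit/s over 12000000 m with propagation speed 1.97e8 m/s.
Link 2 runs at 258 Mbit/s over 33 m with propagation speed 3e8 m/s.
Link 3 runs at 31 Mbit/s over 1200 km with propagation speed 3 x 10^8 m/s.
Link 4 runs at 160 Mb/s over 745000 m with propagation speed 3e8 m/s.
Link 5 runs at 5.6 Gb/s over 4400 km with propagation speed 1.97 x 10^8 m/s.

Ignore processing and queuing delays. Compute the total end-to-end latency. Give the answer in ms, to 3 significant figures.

Transmission delays (L/R per hop): 0.000388571, 0.00263566, 0.0219355, 0.00425, 0.000121429 ms; sum = 0.0293311 ms.
Propagation delays (d/s per hop): 60.9137, 0.00011, 4, 2.48333, 22.335 ms; sum = 89.7322 ms.
End-to-end = 89.8 ms.

89.8 ms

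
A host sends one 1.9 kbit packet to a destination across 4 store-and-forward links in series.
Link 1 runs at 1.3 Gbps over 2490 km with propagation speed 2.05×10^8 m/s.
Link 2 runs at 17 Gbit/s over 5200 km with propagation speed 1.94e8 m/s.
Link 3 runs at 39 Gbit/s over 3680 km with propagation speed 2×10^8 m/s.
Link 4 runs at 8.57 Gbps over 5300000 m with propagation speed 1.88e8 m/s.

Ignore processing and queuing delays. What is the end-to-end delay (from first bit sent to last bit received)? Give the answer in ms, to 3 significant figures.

85.5 ms

L = 1900 bits.
Transmission delays (L/R per hop): 0.00146154, 0.000111765, 4.87179e-05, 0.000221704 ms; sum = 0.00184372 ms.
Propagation delays (d/s per hop): 12.1463, 26.8041, 18.4, 28.1915 ms; sum = 85.542 ms.
End-to-end = 85.5 ms.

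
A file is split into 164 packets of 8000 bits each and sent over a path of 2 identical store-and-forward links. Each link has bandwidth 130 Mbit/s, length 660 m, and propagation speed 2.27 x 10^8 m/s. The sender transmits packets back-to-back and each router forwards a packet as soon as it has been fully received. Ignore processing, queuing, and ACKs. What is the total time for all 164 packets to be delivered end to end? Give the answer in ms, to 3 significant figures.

Per-hop transmission t_tx = L/R = 8000/130000000 = 0.0615385 ms.
Per-hop propagation t_prop = 660/227000000 = 0.00290749 ms.
Pipeline fill: first packet needs 2·t_tx to clear all hops; remaining 163 packets each add one t_tx.
Total = (2+164-1)·t_tx + 2·t_prop = 165·0.0615385 + 2·0.00290749 = 10.2 ms.

10.2 ms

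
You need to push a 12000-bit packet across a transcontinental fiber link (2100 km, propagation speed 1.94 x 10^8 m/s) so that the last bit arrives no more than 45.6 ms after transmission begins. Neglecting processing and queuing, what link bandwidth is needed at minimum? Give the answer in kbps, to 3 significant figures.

Propagation delay = 2100000 / 194000000 = 10.8247 ms.
Transmission budget = 45.6 − 10.8247 = 34.7753 ms.
R ≥ L / t_tx = 12000 bits / 0.0347753 s = 345 kbps.

345 kbps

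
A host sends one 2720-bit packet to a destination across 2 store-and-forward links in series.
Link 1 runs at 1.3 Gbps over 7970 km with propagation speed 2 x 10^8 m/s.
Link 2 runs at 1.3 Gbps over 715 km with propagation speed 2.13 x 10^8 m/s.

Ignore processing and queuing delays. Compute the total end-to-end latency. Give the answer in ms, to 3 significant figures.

43.2 ms

Transmission delay per hop = L/R = 2720/1300000000 = 0.00209231 ms; 2 hops → 0.00418462 ms.
Propagation delays (d/s per hop): 39.85, 3.35681 ms; sum = 43.2068 ms.
End-to-end = 43.2 ms.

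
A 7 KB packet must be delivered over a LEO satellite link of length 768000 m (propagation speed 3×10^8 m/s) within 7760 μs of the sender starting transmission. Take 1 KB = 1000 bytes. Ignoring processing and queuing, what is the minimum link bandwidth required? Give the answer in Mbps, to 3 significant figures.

10.8 Mbps

L = 56000 bits.
Propagation delay = 768000 / 300000000 = 2560 μs.
Transmission budget = 7760 − 2560 = 5200 μs.
R ≥ L / t_tx = 56000 bits / 0.0052 s = 10.8 Mbps.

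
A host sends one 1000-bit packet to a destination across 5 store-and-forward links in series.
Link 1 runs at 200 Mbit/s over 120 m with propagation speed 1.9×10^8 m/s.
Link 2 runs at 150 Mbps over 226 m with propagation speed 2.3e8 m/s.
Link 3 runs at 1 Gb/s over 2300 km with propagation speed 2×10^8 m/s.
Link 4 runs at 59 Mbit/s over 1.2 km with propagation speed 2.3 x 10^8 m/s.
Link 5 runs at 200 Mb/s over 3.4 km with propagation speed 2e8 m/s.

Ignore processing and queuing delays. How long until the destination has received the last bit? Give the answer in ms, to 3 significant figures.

Transmission delays (L/R per hop): 0.005, 0.00666667, 0.001, 0.0169492, 0.005 ms; sum = 0.0346158 ms.
Propagation delays (d/s per hop): 0.000631579, 0.000982609, 11.5, 0.00521739, 0.017 ms; sum = 11.5238 ms.
End-to-end = 11.6 ms.

11.6 ms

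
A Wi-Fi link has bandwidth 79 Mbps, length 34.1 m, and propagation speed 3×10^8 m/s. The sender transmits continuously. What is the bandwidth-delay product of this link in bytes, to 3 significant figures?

Propagation delay = 34.1 / 300000000 = 1.13667e-07 s.
BDP = R × t_prop = 79000000 × 1.13667e-07 = 8.97967 bits.
In bytes: 8.97967/8 = 1.12 bytes.

1.12 bytes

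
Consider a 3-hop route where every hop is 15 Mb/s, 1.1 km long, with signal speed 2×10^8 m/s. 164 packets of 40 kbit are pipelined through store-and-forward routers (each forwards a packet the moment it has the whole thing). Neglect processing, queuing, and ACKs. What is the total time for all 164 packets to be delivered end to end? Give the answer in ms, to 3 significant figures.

Per-hop transmission t_tx = L/R = 40000/15000000 = 2.66667 ms.
Per-hop propagation t_prop = 1100/200000000 = 0.0055 ms.
Pipeline fill: first packet needs 3·t_tx to clear all hops; remaining 163 packets each add one t_tx.
Total = (3+164-1)·t_tx + 3·t_prop = 166·2.66667 + 3·0.0055 = 443 ms.

443 ms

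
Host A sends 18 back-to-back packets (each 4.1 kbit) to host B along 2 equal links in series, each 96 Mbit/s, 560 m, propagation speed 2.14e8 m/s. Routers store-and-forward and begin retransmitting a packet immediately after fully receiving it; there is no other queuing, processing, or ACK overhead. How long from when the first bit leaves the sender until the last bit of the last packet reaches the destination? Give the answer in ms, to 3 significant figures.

Per-hop transmission t_tx = L/R = 4100/96000000 = 0.0427083 ms.
Per-hop propagation t_prop = 560/214000000 = 0.00261682 ms.
Pipeline fill: first packet needs 2·t_tx to clear all hops; remaining 17 packets each add one t_tx.
Total = (2+18-1)·t_tx + 2·t_prop = 19·0.0427083 + 2·0.00261682 = 0.817 ms.

0.817 ms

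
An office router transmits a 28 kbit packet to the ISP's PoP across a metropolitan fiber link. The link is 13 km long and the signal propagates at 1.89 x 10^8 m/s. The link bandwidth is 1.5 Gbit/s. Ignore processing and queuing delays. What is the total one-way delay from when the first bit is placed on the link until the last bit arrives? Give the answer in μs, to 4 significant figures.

87.45 μs

L = 28000 bits.
Transmission delay = L/R = 28000 / 1500000000 = 18.6667 μs.
Propagation delay = d/s = 13000 m / 189000000 m/s = 68.7831 μs.
Total = 87.45 μs.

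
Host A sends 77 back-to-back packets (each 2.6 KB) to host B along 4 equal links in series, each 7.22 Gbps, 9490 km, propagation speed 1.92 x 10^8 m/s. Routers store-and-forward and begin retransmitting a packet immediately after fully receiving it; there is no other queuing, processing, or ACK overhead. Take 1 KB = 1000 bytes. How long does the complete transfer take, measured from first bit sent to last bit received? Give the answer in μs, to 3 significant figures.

198000 μs

Per-hop transmission t_tx = L/R = 20800/7220000000 = 2.88089 μs.
Per-hop propagation t_prop = 9490000/192000000 = 49427.1 μs.
Pipeline fill: first packet needs 4·t_tx to clear all hops; remaining 76 packets each add one t_tx.
Total = (4+77-1)·t_tx + 4·t_prop = 80·2.88089 + 4·49427.1 = 198000 μs.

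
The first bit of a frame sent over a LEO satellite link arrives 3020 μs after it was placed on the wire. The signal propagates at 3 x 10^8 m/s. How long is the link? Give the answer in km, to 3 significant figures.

906 km

d = s × t_prop = 300000000 × 0.00302 = 906 km.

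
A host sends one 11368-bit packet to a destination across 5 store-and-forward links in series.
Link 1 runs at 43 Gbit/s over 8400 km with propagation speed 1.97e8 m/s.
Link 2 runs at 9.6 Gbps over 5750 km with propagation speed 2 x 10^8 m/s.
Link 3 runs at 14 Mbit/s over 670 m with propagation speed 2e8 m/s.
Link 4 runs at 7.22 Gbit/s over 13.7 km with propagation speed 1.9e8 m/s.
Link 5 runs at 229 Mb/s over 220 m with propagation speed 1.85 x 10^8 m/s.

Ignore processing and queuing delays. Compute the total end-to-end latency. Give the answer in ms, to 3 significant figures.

Transmission delays (L/R per hop): 0.000264372, 0.00118417, 0.812, 0.00157452, 0.0496419 ms; sum = 0.864665 ms.
Propagation delays (d/s per hop): 42.6396, 28.75, 0.00335, 0.0721053, 0.00118919 ms; sum = 71.4662 ms.
End-to-end = 72.3 ms.

72.3 ms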